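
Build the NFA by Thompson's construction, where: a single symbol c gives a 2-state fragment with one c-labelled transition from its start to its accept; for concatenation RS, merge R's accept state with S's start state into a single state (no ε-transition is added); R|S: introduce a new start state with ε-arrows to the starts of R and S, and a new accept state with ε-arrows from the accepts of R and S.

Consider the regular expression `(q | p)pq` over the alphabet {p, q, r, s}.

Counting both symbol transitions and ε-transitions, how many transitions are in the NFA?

8

Per subexpression:
Each of the 4 symbol leaves contributes 1 transition (1 symbol, 0 ε).
  q | p : 6 transitions (2 symbol, 4 ε)
  (q | p)pq : 8 transitions (4 symbol, 4 ε)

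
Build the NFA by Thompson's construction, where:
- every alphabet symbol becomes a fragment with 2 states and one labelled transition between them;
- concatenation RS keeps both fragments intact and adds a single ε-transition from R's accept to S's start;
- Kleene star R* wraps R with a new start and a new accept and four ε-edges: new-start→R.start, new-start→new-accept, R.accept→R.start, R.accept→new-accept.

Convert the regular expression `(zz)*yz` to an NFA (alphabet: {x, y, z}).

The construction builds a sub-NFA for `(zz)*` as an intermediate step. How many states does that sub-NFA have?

Fragment for `(zz)*`:
Each of the 2 symbol leaves contributes a 2-state fragment.
  zz → 4 states
  (zz)* → 6 states

6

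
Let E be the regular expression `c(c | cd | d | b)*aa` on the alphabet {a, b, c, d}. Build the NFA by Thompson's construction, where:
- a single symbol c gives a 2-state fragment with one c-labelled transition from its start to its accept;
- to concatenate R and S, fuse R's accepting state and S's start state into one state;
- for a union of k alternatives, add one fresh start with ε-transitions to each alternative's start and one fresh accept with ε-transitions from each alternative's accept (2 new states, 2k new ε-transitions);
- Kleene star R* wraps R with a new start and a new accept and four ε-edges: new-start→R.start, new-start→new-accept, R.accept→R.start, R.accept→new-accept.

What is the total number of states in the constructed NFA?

Bottom-up over the parse tree:
Each of the 8 symbol leaves contributes a 2-state fragment.
  cd — 3 states
  c | cd | d | b — 11 states
  (c | cd | d | b)* — 13 states
  c(c | cd | d | b)*aa — 16 states

16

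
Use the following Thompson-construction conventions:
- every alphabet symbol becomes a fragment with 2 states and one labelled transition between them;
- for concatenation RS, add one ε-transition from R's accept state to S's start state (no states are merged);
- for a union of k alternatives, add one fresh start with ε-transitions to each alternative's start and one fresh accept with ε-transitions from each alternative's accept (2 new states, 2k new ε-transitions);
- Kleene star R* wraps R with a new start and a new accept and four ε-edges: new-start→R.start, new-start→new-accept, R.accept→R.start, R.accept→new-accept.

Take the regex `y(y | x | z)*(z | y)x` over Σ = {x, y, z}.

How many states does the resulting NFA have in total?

20

Recursing over subexpressions:
Each of the 7 symbol leaves contributes a 2-state fragment.
  y | x | z : 8 states
  (y | x | z)* : 10 states
  z | y : 6 states
  y(y | x | z)*(z | y)x : 20 states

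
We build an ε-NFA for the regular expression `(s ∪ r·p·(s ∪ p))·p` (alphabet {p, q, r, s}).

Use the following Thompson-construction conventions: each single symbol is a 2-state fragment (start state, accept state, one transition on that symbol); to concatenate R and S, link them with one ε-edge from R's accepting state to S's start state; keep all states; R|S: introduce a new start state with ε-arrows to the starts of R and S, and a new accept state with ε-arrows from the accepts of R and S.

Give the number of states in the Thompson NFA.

16

Recursing over subexpressions:
Each of the 6 symbol leaves contributes a 2-state fragment.
  s ∪ p — 6 states
  r·p·(s ∪ p) — 10 states
  s ∪ r·p·(s ∪ p) — 14 states
  (s ∪ r·p·(s ∪ p))·p — 16 states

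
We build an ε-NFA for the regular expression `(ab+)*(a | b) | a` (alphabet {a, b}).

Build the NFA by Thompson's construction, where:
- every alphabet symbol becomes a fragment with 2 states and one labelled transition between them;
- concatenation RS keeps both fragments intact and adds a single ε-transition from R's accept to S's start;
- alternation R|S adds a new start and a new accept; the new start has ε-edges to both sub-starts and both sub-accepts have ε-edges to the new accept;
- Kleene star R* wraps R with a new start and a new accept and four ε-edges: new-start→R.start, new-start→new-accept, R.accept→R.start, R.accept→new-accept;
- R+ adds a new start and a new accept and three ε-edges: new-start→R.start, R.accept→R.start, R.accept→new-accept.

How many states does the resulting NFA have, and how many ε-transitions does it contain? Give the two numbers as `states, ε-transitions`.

18, 17

By structural recursion:
Each of the 5 symbol leaves contributes 2 states and 0 ε-transitions.
  b+ = 4 states, 3 ε-transitions
  ab+ = 6 states, 4 ε-transitions
  (ab+)* = 8 states, 8 ε-transitions
  a | b = 6 states, 4 ε-transitions
  (ab+)*(a | b) = 14 states, 13 ε-transitions
  (ab+)*(a | b) | a = 18 states, 17 ε-transitions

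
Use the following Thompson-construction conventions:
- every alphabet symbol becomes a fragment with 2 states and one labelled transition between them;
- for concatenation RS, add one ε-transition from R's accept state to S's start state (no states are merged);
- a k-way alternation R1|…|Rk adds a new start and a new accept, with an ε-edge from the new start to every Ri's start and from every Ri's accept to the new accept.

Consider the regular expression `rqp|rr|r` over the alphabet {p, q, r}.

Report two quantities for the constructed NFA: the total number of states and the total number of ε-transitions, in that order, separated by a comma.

14, 9

By structural recursion:
Each of the 6 symbol leaves contributes 2 states and 0 ε-transitions.
  rqp → 6 states, 2 ε-transitions
  rr → 4 states, 1 ε-transition
  rqp|rr|r → 14 states, 9 ε-transitions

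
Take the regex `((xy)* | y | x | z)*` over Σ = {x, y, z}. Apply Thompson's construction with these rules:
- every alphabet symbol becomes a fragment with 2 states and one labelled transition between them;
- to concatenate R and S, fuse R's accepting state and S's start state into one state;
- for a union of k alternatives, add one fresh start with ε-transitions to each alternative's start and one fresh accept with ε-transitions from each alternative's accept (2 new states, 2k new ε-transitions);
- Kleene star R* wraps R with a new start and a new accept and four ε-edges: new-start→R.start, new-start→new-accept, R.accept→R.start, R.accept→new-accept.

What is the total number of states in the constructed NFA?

By structural recursion:
Each of the 5 symbol leaves contributes a 2-state fragment.
  xy — 3 states
  (xy)* — 5 states
  (xy)* | y | x | z — 13 states
  ((xy)* | y | x | z)* — 15 states

15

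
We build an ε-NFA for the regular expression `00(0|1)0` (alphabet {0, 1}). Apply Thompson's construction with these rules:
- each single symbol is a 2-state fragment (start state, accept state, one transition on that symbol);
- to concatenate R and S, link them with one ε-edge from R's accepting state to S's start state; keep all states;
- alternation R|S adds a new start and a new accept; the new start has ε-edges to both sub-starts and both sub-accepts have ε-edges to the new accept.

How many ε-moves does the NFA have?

Recursing over subexpressions:
Each of the 5 symbol leaves contributes 0 ε-transitions.
  0|1 → 4 ε-transitions
  00(0|1)0 → 7 ε-transitions

7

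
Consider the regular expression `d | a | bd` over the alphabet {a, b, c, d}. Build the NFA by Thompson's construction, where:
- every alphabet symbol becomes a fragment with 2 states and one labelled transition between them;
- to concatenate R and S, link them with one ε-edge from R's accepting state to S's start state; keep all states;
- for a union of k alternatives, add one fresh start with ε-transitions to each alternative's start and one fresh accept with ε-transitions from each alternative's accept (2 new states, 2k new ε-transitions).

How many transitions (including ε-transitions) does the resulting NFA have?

11

Per subexpression:
Each of the 4 symbol leaves contributes 1 transition (1 symbol, 0 ε).
  bd → 3 transitions (2 symbol, 1 ε)
  d | a | bd → 11 transitions (4 symbol, 7 ε)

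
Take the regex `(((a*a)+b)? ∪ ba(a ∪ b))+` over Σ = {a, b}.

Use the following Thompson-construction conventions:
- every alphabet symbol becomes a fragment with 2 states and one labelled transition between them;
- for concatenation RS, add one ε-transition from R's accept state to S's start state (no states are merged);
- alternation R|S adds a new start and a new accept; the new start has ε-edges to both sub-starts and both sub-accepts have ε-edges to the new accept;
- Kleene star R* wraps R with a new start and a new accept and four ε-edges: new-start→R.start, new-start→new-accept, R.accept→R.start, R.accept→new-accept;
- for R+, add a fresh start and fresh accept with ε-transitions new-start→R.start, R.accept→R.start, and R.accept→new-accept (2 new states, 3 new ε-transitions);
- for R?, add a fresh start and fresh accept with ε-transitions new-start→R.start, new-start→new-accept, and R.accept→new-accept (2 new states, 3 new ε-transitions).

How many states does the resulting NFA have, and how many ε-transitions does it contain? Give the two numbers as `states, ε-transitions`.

Recursing over subexpressions:
Each of the 7 symbol leaves contributes 2 states and 0 ε-transitions.
  a* → 4 states, 4 ε-transitions
  a*a → 6 states, 5 ε-transitions
  (a*a)+ → 8 states, 8 ε-transitions
  (a*a)+b → 10 states, 9 ε-transitions
  ((a*a)+b)? → 12 states, 12 ε-transitions
  a ∪ b → 6 states, 4 ε-transitions
  ba(a ∪ b) → 10 states, 6 ε-transitions
  ((a*a)+b)? ∪ ba(a ∪ b) → 24 states, 22 ε-transitions
  (((a*a)+b)? ∪ ba(a ∪ b))+ → 26 states, 25 ε-transitions

26, 25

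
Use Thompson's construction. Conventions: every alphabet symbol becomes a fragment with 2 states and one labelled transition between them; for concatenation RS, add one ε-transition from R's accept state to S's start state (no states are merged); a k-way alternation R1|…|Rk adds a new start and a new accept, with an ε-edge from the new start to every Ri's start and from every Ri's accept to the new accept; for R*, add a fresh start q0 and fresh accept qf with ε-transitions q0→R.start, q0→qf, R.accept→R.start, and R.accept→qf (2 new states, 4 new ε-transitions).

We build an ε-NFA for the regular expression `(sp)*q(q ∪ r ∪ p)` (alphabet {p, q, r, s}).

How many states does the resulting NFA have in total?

Bottom-up over the parse tree:
Each of the 6 symbol leaves contributes a 2-state fragment.
  sp — 4 states
  (sp)* — 6 states
  q ∪ r ∪ p — 8 states
  (sp)*q(q ∪ r ∪ p) — 16 states

16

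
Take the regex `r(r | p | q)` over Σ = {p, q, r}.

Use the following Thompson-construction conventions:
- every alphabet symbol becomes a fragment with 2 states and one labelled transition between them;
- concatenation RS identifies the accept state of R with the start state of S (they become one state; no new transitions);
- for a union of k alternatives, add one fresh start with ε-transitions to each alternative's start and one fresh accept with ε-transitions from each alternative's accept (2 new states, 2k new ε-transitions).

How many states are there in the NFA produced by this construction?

Building bottom-up:
Each of the 4 symbol leaves contributes a 2-state fragment.
  r | p | q : 8 states
  r(r | p | q) : 9 states

9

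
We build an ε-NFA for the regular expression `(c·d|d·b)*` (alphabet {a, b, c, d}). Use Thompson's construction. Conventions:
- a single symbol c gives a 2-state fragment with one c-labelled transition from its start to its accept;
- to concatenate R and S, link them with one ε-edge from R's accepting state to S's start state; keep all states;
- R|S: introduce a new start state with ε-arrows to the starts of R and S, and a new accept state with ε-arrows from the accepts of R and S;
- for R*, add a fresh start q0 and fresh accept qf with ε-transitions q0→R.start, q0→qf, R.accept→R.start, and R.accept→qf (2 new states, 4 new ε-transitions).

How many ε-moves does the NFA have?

Per subexpression:
Each of the 4 symbol leaves contributes 0 ε-transitions.
  c·d — 1 ε-transition
  d·b — 1 ε-transition
  c·d|d·b — 6 ε-transitions
  (c·d|d·b)* — 10 ε-transitions

10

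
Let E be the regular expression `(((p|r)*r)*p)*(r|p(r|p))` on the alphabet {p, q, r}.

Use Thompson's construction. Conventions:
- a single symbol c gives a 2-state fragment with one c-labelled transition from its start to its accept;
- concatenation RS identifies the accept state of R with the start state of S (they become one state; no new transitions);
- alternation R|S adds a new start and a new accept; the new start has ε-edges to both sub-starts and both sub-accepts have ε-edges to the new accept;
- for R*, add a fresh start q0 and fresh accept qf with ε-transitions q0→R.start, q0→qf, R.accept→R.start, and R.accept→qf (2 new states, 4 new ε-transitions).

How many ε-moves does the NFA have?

24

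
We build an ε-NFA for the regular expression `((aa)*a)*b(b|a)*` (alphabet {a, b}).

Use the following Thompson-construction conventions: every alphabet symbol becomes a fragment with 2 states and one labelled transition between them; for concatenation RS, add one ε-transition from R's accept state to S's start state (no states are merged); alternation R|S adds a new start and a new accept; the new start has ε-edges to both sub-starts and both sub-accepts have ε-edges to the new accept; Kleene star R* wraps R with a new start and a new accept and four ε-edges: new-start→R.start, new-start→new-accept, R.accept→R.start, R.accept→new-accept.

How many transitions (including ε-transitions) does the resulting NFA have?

By structural recursion:
Each of the 6 symbol leaves contributes 1 transition (1 symbol, 0 ε).
  aa = 3 transitions (2 symbol, 1 ε)
  (aa)* = 7 transitions (2 symbol, 5 ε)
  (aa)*a = 9 transitions (3 symbol, 6 ε)
  ((aa)*a)* = 13 transitions (3 symbol, 10 ε)
  b|a = 6 transitions (2 symbol, 4 ε)
  (b|a)* = 10 transitions (2 symbol, 8 ε)
  ((aa)*a)*b(b|a)* = 26 transitions (6 symbol, 20 ε)

26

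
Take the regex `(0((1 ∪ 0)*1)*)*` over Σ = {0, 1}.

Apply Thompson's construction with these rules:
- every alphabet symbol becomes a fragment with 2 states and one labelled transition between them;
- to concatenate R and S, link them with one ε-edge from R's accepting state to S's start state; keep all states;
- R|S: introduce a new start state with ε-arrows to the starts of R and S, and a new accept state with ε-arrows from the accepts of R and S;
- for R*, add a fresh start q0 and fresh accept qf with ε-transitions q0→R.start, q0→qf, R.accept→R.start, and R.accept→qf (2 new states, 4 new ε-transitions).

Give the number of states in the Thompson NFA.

16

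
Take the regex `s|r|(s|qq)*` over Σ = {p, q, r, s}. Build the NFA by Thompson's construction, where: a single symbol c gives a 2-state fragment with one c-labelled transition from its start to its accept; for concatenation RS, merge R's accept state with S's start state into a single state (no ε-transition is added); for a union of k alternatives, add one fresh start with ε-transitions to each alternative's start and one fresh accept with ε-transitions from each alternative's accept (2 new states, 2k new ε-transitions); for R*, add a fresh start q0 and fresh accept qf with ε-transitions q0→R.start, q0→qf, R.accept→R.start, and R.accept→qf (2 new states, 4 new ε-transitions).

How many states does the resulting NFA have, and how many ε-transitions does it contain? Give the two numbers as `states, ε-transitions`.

15, 14

Recursing over subexpressions:
Each of the 5 symbol leaves contributes 2 states and 0 ε-transitions.
  qq : 3 states, 0 ε-transitions
  s|qq : 7 states, 4 ε-transitions
  (s|qq)* : 9 states, 8 ε-transitions
  s|r|(s|qq)* : 15 states, 14 ε-transitions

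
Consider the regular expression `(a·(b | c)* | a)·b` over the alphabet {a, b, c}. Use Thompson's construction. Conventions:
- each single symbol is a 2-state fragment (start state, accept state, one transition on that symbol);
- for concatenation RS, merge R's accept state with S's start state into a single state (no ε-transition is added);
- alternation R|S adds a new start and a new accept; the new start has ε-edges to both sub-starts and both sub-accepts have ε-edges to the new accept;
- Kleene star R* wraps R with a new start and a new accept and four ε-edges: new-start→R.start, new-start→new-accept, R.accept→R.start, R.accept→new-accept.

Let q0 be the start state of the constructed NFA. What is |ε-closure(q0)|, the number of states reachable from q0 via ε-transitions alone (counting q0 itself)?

Let C(F) = |ε-closure(F.start)| within fragment F, and note whether F accepts ε. Symbol fragments have C = 1 and do not accept ε. Then:
  b | c — new start ε-reaches every alternative's start; none of them accept ε, so the new accept is not reached: |ε-closure| = 1 + 1 + 1 = 3
  (b | c)* — |ε-closure| = 1 (new start) + 3 (body) + 1 (new accept) = 5
  a·(b | c)* — same as the first factor's closure: |ε-closure| = 1
  a·(b | c)* | a — |ε-closure| = 1 + 1 + 1 = 3 (the new accept is not ε-reachable since no branch accepts ε)
  (a·(b | c)* | a)·b — |ε-closure| equals the left operand's closure size = 3 (its accept is not ε-reachable, so the closure stops there)

3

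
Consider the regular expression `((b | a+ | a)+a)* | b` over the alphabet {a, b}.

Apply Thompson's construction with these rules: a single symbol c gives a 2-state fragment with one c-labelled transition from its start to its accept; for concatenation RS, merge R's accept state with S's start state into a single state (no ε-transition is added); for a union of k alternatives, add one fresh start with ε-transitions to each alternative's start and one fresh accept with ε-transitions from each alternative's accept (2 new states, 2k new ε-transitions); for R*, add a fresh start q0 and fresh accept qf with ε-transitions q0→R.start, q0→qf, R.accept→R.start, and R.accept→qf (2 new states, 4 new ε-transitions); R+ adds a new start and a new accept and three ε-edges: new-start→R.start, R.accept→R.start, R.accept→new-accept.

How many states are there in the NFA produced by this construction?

19

Bottom-up over the parse tree:
Each of the 5 symbol leaves contributes a 2-state fragment.
  a+ = 4 states
  b | a+ | a = 10 states
  (b | a+ | a)+ = 12 states
  (b | a+ | a)+a = 13 states
  ((b | a+ | a)+a)* = 15 states
  ((b | a+ | a)+a)* | b = 19 states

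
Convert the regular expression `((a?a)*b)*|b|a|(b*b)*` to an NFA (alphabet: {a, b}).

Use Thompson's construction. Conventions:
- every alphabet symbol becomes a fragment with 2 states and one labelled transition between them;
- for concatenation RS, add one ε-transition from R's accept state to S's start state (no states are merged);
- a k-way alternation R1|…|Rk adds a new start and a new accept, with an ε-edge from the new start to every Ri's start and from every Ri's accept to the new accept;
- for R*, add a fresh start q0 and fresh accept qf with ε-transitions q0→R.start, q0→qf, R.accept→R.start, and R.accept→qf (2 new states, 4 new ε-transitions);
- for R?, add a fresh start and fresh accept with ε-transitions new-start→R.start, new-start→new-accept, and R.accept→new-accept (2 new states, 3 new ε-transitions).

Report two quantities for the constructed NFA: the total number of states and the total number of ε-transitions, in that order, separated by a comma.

26, 30

Recursing over subexpressions:
Each of the 7 symbol leaves contributes 2 states and 0 ε-transitions.
  a? → 4 states, 3 ε-transitions
  a?a → 6 states, 4 ε-transitions
  (a?a)* → 8 states, 8 ε-transitions
  (a?a)*b → 10 states, 9 ε-transitions
  ((a?a)*b)* → 12 states, 13 ε-transitions
  b* → 4 states, 4 ε-transitions
  b*b → 6 states, 5 ε-transitions
  (b*b)* → 8 states, 9 ε-transitions
  ((a?a)*b)*|b|a|(b*b)* → 26 states, 30 ε-transitions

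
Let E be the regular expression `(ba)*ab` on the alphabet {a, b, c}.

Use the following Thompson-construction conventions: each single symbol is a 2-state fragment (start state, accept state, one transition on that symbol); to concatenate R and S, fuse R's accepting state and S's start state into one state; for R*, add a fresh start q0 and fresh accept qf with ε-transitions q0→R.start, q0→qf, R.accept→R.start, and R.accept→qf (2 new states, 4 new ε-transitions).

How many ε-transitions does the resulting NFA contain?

4

By structural recursion:
Each of the 4 symbol leaves contributes 0 ε-transitions.
  ba — 0 ε-transitions
  (ba)* — 4 ε-transitions
  (ba)*ab — 4 ε-transitions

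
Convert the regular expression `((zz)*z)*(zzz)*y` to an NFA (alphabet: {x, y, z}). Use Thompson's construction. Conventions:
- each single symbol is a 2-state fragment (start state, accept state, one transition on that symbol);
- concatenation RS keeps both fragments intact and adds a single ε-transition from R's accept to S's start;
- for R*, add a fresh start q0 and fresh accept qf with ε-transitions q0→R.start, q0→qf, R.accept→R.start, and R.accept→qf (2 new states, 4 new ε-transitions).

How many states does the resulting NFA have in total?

Bottom-up over the parse tree:
Each of the 7 symbol leaves contributes a 2-state fragment.
  zz : 4 states
  (zz)* : 6 states
  (zz)*z : 8 states
  ((zz)*z)* : 10 states
  zzz : 6 states
  (zzz)* : 8 states
  ((zz)*z)*(zzz)*y : 20 states

20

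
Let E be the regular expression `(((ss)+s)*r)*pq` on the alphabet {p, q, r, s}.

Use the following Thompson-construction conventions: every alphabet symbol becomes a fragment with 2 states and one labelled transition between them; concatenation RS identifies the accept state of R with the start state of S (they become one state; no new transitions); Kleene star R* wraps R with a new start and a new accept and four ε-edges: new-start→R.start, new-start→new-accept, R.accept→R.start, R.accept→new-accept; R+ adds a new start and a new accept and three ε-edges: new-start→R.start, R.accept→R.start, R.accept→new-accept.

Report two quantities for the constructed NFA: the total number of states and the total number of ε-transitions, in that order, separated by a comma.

13, 11

Bottom-up over the parse tree:
Each of the 6 symbol leaves contributes 2 states and 0 ε-transitions.
  ss : 3 states, 0 ε-transitions
  (ss)+ : 5 states, 3 ε-transitions
  (ss)+s : 6 states, 3 ε-transitions
  ((ss)+s)* : 8 states, 7 ε-transitions
  ((ss)+s)*r : 9 states, 7 ε-transitions
  (((ss)+s)*r)* : 11 states, 11 ε-transitions
  (((ss)+s)*r)*pq : 13 states, 11 ε-transitions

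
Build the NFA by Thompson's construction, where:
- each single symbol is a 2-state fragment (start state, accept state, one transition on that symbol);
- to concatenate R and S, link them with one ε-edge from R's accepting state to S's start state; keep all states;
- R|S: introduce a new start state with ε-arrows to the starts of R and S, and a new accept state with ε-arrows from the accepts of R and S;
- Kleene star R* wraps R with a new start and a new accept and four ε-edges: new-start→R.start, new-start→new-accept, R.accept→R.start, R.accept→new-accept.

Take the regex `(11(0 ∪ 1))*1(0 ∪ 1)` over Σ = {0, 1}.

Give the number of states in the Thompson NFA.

Building bottom-up:
Each of the 7 symbol leaves contributes a 2-state fragment.
  0 ∪ 1 — 6 states
  11(0 ∪ 1) — 10 states
  (11(0 ∪ 1))* — 12 states
  0 ∪ 1 — 6 states
  (11(0 ∪ 1))*1(0 ∪ 1) — 20 states

20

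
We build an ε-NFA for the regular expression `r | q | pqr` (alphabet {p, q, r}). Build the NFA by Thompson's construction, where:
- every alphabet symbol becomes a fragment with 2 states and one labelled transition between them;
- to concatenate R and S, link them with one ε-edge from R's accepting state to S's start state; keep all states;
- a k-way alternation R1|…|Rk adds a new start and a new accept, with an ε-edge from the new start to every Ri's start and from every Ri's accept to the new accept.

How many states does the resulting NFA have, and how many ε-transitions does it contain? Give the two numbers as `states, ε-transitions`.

Per subexpression:
Each of the 5 symbol leaves contributes 2 states and 0 ε-transitions.
  pqr → 6 states, 2 ε-transitions
  r | q | pqr → 12 states, 8 ε-transitions

12, 8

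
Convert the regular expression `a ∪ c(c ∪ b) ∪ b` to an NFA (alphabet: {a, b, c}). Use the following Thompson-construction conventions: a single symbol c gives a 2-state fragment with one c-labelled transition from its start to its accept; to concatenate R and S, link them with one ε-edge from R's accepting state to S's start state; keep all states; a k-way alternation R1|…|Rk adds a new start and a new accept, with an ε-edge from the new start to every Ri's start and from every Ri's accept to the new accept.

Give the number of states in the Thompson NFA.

14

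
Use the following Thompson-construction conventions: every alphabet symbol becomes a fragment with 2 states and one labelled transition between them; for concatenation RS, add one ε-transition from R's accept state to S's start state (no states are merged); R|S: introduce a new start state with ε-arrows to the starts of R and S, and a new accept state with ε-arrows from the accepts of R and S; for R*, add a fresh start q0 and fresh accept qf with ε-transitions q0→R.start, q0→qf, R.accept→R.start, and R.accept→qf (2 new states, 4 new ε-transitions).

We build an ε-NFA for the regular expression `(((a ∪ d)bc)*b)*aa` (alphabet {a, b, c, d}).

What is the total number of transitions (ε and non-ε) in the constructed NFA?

Bottom-up over the parse tree:
Each of the 7 symbol leaves contributes 1 transition (1 symbol, 0 ε).
  a ∪ d : 6 transitions (2 symbol, 4 ε)
  (a ∪ d)bc : 10 transitions (4 symbol, 6 ε)
  ((a ∪ d)bc)* : 14 transitions (4 symbol, 10 ε)
  ((a ∪ d)bc)*b : 16 transitions (5 symbol, 11 ε)
  (((a ∪ d)bc)*b)* : 20 transitions (5 symbol, 15 ε)
  (((a ∪ d)bc)*b)*aa : 24 transitions (7 symbol, 17 ε)

24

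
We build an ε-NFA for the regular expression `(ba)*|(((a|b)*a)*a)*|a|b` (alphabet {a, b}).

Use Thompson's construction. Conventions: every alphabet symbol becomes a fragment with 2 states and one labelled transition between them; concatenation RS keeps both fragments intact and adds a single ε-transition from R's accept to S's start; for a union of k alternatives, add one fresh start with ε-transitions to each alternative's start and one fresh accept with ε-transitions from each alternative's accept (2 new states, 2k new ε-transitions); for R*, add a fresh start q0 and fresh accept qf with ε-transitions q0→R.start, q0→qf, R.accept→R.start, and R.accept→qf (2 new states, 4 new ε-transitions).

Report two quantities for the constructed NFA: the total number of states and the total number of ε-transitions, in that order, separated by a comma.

28, 31

Building bottom-up:
Each of the 8 symbol leaves contributes 2 states and 0 ε-transitions.
  ba = 4 states, 1 ε-transition
  (ba)* = 6 states, 5 ε-transitions
  a|b = 6 states, 4 ε-transitions
  (a|b)* = 8 states, 8 ε-transitions
  (a|b)*a = 10 states, 9 ε-transitions
  ((a|b)*a)* = 12 states, 13 ε-transitions
  ((a|b)*a)*a = 14 states, 14 ε-transitions
  (((a|b)*a)*a)* = 16 states, 18 ε-transitions
  (ba)*|(((a|b)*a)*a)*|a|b = 28 states, 31 ε-transitions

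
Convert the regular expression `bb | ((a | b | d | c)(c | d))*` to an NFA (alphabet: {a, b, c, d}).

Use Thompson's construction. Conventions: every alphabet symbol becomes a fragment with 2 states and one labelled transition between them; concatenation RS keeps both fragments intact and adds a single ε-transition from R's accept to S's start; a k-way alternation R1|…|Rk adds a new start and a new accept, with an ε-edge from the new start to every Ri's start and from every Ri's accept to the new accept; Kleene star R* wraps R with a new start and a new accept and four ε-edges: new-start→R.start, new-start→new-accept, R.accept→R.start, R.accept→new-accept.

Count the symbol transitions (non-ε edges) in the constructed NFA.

8

By structural recursion:
Each of the 8 symbol leaves contributes exactly 1 symbol transition.
  bb — 2 symbol transitions
  a | b | d | c — 4 symbol transitions
  c | d — 2 symbol transitions
  (a | b | d | c)(c | d) — 6 symbol transitions
  ((a | b | d | c)(c | d))* — 6 symbol transitions
  bb | ((a | b | d | c)(c | d))* — 8 symbol transitions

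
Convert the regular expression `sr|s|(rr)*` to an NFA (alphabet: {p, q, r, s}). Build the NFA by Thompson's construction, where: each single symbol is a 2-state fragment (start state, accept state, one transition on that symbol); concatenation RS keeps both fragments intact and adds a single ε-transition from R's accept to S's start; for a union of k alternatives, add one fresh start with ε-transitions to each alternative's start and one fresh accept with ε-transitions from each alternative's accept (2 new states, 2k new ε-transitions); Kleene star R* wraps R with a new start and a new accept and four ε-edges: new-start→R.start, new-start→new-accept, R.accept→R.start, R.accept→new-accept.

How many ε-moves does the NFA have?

Bottom-up over the parse tree:
Each of the 5 symbol leaves contributes 0 ε-transitions.
  sr → 1 ε-transition
  rr → 1 ε-transition
  (rr)* → 5 ε-transitions
  sr|s|(rr)* → 12 ε-transitions

12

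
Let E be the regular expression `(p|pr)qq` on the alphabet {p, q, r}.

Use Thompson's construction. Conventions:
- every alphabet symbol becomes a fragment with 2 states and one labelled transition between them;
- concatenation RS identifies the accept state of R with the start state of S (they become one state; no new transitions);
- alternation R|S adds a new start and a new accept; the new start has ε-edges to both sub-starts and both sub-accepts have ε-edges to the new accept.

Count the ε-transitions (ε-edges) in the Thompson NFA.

4

Bottom-up over the parse tree:
Each of the 5 symbol leaves contributes 0 ε-transitions.
  pr → 0 ε-transitions
  p|pr → 4 ε-transitions
  (p|pr)qq → 4 ε-transitions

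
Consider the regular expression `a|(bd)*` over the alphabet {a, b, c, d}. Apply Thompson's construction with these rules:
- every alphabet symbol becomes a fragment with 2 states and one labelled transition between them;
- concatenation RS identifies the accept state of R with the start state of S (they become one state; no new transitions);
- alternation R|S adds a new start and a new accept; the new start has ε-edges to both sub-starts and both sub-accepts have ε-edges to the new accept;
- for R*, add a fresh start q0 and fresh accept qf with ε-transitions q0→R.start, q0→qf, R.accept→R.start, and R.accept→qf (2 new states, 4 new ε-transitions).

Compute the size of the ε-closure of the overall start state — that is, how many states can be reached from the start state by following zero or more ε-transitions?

Let C(F) = |ε-closure(F.start)| within fragment F, and note whether F accepts ε. Symbol fragments have C = 1 and do not accept ε. Then:
  bd — C equals the left operand's closure size = 1 (its accept is not ε-reachable, so the closure stops there)
  (bd)* — the star's fresh start ε-reaches both the body's start and the fresh accept: C = 2 + 1 = 3
  a|(bd)* — C = 1 (new start) + (1 + 3) + 1 (new accept, since some branch ε-reaches its own accept) = 6

6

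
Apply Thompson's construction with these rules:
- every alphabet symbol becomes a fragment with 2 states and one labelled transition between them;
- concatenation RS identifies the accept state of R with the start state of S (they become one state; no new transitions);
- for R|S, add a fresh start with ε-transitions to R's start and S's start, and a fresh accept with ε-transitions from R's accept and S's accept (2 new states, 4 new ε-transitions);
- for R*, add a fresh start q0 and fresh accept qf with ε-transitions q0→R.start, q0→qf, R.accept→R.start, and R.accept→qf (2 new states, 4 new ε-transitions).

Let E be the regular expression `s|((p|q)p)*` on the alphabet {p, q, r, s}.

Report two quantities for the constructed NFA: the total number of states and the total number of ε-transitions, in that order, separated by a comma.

13, 12

Recursing over subexpressions:
Each of the 4 symbol leaves contributes 2 states and 0 ε-transitions.
  p|q → 6 states, 4 ε-transitions
  (p|q)p → 7 states, 4 ε-transitions
  ((p|q)p)* → 9 states, 8 ε-transitions
  s|((p|q)p)* → 13 states, 12 ε-transitions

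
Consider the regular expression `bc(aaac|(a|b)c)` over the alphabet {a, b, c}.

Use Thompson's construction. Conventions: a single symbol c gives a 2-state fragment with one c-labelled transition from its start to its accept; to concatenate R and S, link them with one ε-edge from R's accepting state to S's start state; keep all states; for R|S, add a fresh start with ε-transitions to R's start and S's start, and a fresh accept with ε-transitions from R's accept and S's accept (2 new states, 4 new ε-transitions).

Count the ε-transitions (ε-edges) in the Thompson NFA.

Per subexpression:
Each of the 9 symbol leaves contributes 0 ε-transitions.
  aaac = 3 ε-transitions
  a|b = 4 ε-transitions
  (a|b)c = 5 ε-transitions
  aaac|(a|b)c = 12 ε-transitions
  bc(aaac|(a|b)c) = 14 ε-transitions

14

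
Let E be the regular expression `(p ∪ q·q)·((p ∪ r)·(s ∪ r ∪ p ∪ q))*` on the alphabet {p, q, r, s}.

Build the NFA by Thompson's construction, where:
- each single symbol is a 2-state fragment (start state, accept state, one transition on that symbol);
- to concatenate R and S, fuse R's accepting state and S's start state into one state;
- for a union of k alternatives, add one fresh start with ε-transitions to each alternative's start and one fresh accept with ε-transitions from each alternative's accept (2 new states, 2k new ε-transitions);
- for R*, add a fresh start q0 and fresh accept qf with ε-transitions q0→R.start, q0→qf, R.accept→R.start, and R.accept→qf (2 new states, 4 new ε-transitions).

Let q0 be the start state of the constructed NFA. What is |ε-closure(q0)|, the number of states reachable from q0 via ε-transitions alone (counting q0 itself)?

Let C(F) = |ε-closure(F.start)| within fragment F, and note whether F accepts ε. Symbol fragments have C = 1 and do not accept ε. Then:
  q·q : |ε-closure| equals the left operand's closure size = 1 (its accept is not ε-reachable, so the closure stops there)
  p ∪ q·q : |ε-closure| = 1 + 1 + 1 = 3 (the new accept is not ε-reachable since no branch accepts ε)
  p ∪ r : new start ε-reaches every alternative's start; none of them accept ε, so the new accept is not reached: |ε-closure| = 1 + 1 + 1 = 3
  s ∪ r ∪ p ∪ q : |ε-closure| = 1 + 1 + 1 + 1 + 1 = 5 (the new accept is not ε-reachable since no branch accepts ε)
  (p ∪ r)·(s ∪ r ∪ p ∪ q) : |ε-closure| equals the left operand's closure size = 3 (its accept is not ε-reachable, so the closure stops there)
  ((p ∪ r)·(s ∪ r ∪ p ∪ q))* : |ε-closure| = 1 (new start) + 3 (body) + 1 (new accept) = 5
  (p ∪ q·q)·((p ∪ r)·(s ∪ r ∪ p ∪ q))* : |ε-closure| equals the left operand's closure size = 3 (its accept is not ε-reachable, so the closure stops there)

3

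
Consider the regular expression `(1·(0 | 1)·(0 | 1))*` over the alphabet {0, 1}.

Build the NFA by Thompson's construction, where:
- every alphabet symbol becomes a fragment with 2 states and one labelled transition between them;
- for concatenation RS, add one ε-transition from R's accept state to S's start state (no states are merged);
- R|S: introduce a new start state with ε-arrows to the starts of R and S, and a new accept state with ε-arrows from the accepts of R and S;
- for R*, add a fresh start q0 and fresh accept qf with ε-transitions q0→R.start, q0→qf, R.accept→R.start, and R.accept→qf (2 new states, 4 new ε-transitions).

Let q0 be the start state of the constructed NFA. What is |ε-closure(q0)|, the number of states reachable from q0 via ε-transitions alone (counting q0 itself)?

Work bottom-up. For each fragment F, track |ε-closure(F.start)| and whether F's accept lies in that closure (i.e. whether F accepts ε). A single-symbol fragment has closure size 1 and does not accept ε.
  0 | 1 → |ε-closure| = 1 + 1 + 1 = 3 (the new accept is not ε-reachable since no branch accepts ε)
  0 | 1 → new start ε-reaches every alternative's start; none of them accept ε, so the new accept is not reached: |ε-closure| = 1 + 1 + 1 = 3
  1·(0 | 1)·(0 | 1) → |ε-closure| equals the left operand's closure size = 1 (its accept is not ε-reachable, so the closure stops there)
  (1·(0 | 1)·(0 | 1))* → the star's fresh start ε-reaches both the body's start and the fresh accept: |ε-closure| = 2 + 1 = 3

3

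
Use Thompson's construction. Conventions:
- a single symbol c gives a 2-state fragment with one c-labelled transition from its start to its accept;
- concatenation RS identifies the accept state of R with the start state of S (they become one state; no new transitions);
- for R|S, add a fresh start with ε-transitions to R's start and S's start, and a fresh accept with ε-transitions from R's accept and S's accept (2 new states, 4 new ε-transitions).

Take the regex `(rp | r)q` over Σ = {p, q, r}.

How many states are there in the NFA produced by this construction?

Bottom-up over the parse tree:
Each of the 4 symbol leaves contributes a 2-state fragment.
  rp = 3 states
  rp | r = 7 states
  (rp | r)q = 8 states

8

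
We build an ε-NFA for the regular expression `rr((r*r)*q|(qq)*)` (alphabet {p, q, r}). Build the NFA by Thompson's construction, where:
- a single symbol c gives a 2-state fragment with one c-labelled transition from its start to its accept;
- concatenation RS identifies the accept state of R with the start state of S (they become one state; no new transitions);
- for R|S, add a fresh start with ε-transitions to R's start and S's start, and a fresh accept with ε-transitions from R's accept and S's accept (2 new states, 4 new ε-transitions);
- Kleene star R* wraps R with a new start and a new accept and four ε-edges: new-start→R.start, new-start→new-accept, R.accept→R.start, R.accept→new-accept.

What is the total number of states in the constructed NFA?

17

Per subexpression:
Each of the 7 symbol leaves contributes a 2-state fragment.
  r* — 4 states
  r*r — 5 states
  (r*r)* — 7 states
  (r*r)*q — 8 states
  qq — 3 states
  (qq)* — 5 states
  (r*r)*q|(qq)* — 15 states
  rr((r*r)*q|(qq)*) — 17 states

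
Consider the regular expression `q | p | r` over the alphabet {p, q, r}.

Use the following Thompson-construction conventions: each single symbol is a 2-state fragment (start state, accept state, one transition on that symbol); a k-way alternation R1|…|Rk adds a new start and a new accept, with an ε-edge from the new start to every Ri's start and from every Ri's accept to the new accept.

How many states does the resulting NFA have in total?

Building bottom-up:
Each of the 3 symbol leaves contributes a 2-state fragment.
  q | p | r → 8 states

8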